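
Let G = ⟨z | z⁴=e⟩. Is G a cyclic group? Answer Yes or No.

|G| = 4. The element z has order 4 (its powers give 4 distinct elements), so ⟨z⟩ = G and G is cyclic.

Answer: Yes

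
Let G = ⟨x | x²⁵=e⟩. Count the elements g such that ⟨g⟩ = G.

G is cyclic of order 25. An element generates G iff its order is 25, and a cyclic group of order 25 has exactly φ(25) = 20 such elements.

Answer: 20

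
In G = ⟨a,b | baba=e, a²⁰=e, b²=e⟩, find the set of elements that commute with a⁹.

⟨a⁹⟩ ⊆ C_G(a⁹) since powers of a⁹ commute with a⁹; so |C_G(a⁹)| ≥ |⟨a⁹⟩| = 20.
By orbit–stabilizer, |C_G(a⁹)| = |G| / |conj. class of a⁹| = 40 / 2 = 20.
The 20 elements commuting with a⁹ are {e, a, a², a³, a⁴, a⁵, a⁶, a⁷, a⁸, a⁹, a¹⁰, a¹¹, a¹², a¹³, a¹⁴, a¹⁵, a¹⁶, a¹⁷, a¹⁸, a¹⁹}.

Answer: {e, a, a², a³, a⁴, a⁵, a⁶, a⁷, a⁸, a⁹, a¹⁰, a¹¹, a¹², a¹³, a¹⁴, a¹⁵, a¹⁶, a¹⁷, a¹⁸, a¹⁹}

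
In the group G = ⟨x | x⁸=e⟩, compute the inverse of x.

The order of x is 8 (smallest k with xᵏ = e), so x⁻¹ = x⁷ = x⁷.
Check: x · (x⁷) → x · x⁷ = e, giving e as required.

Answer: x⁷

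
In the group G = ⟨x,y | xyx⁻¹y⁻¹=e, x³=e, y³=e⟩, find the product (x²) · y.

Compute (x²) · y by multiplying left to right and reducing via the relations at each step:
  (x²) · y = x²y

Answer: x²y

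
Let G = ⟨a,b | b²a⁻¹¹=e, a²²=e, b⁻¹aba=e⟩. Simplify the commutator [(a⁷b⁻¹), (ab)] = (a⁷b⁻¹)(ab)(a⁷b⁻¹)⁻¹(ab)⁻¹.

[(a⁷b⁻¹), (ab)] = (a⁷b⁻¹)·(ab)·(a⁷b⁻¹)⁻¹·(ab)⁻¹.
  (a⁷b⁻¹) · (ab) = a⁶
  (a⁶) · (a⁷b) = a²b⁻¹
  (a²b⁻¹) · (ab⁻¹) = a¹²

Answer: a¹²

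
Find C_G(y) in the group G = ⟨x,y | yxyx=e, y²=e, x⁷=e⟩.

⟨y⟩ ⊆ C_G(y) since powers of y commute with y; so |C_G(y)| ≥ |⟨y⟩| = 2.
By orbit–stabilizer, |C_G(y)| = |G| / |conj. class of y| = 14 / 7 = 2.
The 2 elements commuting with y are {e, y}.

Answer: {e, y}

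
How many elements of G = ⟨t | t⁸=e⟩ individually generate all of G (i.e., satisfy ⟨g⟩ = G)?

G is cyclic of order 8. An element generates G iff its order is 8, and a cyclic group of order 8 has exactly φ(8) = 4 such elements.

Answer: 4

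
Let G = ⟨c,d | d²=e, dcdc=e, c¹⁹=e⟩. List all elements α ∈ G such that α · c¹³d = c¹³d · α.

⟨c¹³d⟩ ⊆ C_G(c¹³d) since powers of c¹³d commute with c¹³d; so |C_G(c¹³d)| ≥ |⟨c¹³d⟩| = 2.
By orbit–stabilizer, |C_G(c¹³d)| = |G| / |conj. class of c¹³d| = 38 / 19 = 2.
The 2 elements commuting with c¹³d are {e, c¹³d}.

Answer: {e, c¹³d}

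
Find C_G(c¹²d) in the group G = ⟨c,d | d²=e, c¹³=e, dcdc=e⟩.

⟨c¹²d⟩ ⊆ C_G(c¹²d) since powers of c¹²d commute with c¹²d; so |C_G(c¹²d)| ≥ |⟨c¹²d⟩| = 2.
By orbit–stabilizer, |C_G(c¹²d)| = |G| / |conj. class of c¹²d| = 26 / 13 = 2.
The 2 elements commuting with c¹²d are {e, c¹²d}.

Answer: {e, c¹²d}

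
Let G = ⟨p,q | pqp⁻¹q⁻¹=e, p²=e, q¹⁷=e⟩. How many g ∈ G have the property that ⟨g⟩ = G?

G is cyclic of order 34. An element generates G iff its order is 34, and a cyclic group of order 34 has exactly φ(34) = 16 such elements.

Answer: 16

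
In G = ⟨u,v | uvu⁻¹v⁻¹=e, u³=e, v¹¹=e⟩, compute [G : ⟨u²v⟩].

First find ord(u²v) by computing successive powers:
  (u²v)¹ = u²v, (u²v)² = uv², (u²v)³ = v³, (u²v)⁴ = u²v⁴, (u²v)⁵ = uv⁵, (u²v)⁶ = v⁶, (u²v)⁷ = u²v⁷, (u²v)⁸ = uv⁸, (u²v)⁹ = v⁹, (u²v)¹⁰ = u²v¹⁰, (u²v)¹¹ = u, (u²v)¹² = v, (u²v)¹³ = u²v², (u²v)¹⁴ = uv³, (u²v)¹⁵ = v⁴, (u²v)¹⁶ = u²v⁵, (u²v)¹⁷ = uv⁶, (u²v)¹⁸ = v⁷, (u²v)¹⁹ = u²v⁸, (u²v)²⁰ = uv⁹, (u²v)²¹ = v¹⁰, (u²v)²² = u², (u²v)²³ = uv, (u²v)²⁴ = v², (u²v)²⁵ = u²v³, (u²v)²⁶ = uv⁴, (u²v)²⁷ = v⁵, (u²v)²⁸ = u²v⁶, (u²v)²⁹ = uv⁷, (u²v)³⁰ = v⁸, (u²v)³¹ = u²v⁹, (u²v)³² = uv¹⁰, (u²v)³³ = e.
So |⟨u²v⟩| = ord(u²v) = 33. With |G| = 33, by Lagrange [G : ⟨u²v⟩] = 33/33 = 1.

Answer: 1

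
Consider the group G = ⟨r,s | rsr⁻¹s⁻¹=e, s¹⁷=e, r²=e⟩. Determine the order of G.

Enumerate words in the generators, reducing via the relations: the distinct elements are
  {e, r, s, rs, s², s³, s⁴, s⁵, s⁶, s⁷, s⁸, s⁹, rs², rs³, rs⁴, rs⁵, rs⁶, rs⁷, rs⁸, rs⁹, s¹², s¹³, s¹¹, s¹⁰, s¹⁴, s¹⁵, s¹⁶, rs¹², rs¹³, rs¹¹, rs¹⁰, rs¹⁴, rs¹⁵, rs¹⁶}.
No further products give new elements, so |G| = 34.

Answer: 34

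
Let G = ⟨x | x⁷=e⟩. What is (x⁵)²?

Compute successive powers of (x⁵), reducing at each step:
  (x⁵)²: (x⁵) · x⁵ = x³

Answer: x³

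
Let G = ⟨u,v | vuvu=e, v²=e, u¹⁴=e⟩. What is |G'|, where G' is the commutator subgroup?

G' = [G, G] is generated by all commutators. The generator-pair commutators are: [u, v] = u².
The subgroup they normally generate is {e, u², u⁴, u⁶, u⁸, u¹⁰, u¹²}, of order 7.
Check: |G/G'| = 28/7 = 4 is the order of the abelianisation.

Answer: 7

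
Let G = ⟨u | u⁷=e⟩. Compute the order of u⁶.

Compute successive powers until reaching e:
  (u⁶)¹ = u⁶, (u⁶)² = u⁵, (u⁶)³ = u⁴, (u⁶)⁴ = u³, (u⁶)⁵ = u², (u⁶)⁶ = u, (u⁶)⁷ = e.
The smallest positive k with (u⁶)ᵏ = e is 7.

Answer: 7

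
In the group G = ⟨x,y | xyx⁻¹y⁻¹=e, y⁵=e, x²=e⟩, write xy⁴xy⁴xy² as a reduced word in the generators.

Multiply left to right, reducing at each step:
  x · y⁴ = xy⁴
  (xy⁴) · x = y⁴
  (y⁴) · y⁴ = y³
  (y³) · x = xy³
  (xy³) · y² = x

Answer: x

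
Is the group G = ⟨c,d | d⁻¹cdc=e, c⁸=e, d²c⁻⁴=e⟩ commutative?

c·d = cd but d·c = c³d⁻¹, so c·d ≠ d·c and G is not abelian.

Answer: No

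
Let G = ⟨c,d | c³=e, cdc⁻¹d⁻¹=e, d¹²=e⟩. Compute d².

Compute successive powers of d, reducing at each step:
  d²: d · d = d²

Answer: d²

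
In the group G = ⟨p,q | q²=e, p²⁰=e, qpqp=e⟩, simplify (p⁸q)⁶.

Compute successive powers of (p⁸q), reducing at each step:
  (p⁸q)²: (p⁸q) · p⁸ = q;   q · q = e
  (p⁸q)³: e · p⁸ = p⁸;   (p⁸) · q = p⁸q
  (p⁸q)⁴: (p⁸q) · p⁸ = q;   q · q = e
  (p⁸q)⁵: e · p⁸ = p⁸;   (p⁸) · q = p⁸q
  (p⁸q)⁶: (p⁸q) · p⁸ = q;   q · q = e

Answer: e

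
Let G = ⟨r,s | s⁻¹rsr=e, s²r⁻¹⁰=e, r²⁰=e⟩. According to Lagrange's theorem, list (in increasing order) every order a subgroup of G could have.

|G| = 40 = 2³ · 5. By Lagrange's theorem the order of any subgroup divides 40; the divisors of 40 are 1, 2, 4, 5, 8, 10, 20, 40.

Answer: 1, 2, 4, 5, 8, 10, 20, 40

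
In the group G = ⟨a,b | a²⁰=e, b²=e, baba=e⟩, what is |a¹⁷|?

Compute successive powers until reaching e:
  (a¹⁷)¹ = a¹⁷, (a¹⁷)² = a¹⁴, (a¹⁷)³ = a¹¹, (a¹⁷)⁴ = a⁸, (a¹⁷)⁵ = a⁵, (a¹⁷)⁶ = a², (a¹⁷)⁷ = a¹⁹, (a¹⁷)⁸ = a¹⁶, (a¹⁷)⁹ = a¹³, (a¹⁷)¹⁰ = a¹⁰, (a¹⁷)¹¹ = a⁷, (a¹⁷)¹² = a⁴, (a¹⁷)¹³ = a, (a¹⁷)¹⁴ = a¹⁸, (a¹⁷)¹⁵ = a¹⁵, (a¹⁷)¹⁶ = a¹², (a¹⁷)¹⁷ = a⁹, (a¹⁷)¹⁸ = a⁶, (a¹⁷)¹⁹ = a³, (a¹⁷)²⁰ = e.
The smallest positive k with (a¹⁷)ᵏ = e is 20.

Answer: 20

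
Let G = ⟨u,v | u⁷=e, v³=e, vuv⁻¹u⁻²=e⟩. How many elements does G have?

Enumerate words in the generators, reducing via the relations: the distinct elements are
  {e, u, v, uv, u², u³, u⁴, u⁵, u⁶, v², uv², u²v, u³v, u⁴v, u⁵v, u⁶v, u²v², u³v², u⁴v², u⁵v², u⁶v²}.
No further products give new elements, so |G| = 21.

Answer: 21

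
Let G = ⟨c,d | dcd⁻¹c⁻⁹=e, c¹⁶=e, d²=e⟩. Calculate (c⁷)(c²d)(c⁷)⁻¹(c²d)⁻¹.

[(c⁷), (c²d)] = (c⁷)·(c²d)·(c⁷)⁻¹·(c²d)⁻¹.
  (c⁷) · (c²d) = c⁹d
  (c⁹d) · (c⁹) = c¹⁰d
  (c¹⁰d) · (c¹⁴d) = c⁸

Answer: c⁸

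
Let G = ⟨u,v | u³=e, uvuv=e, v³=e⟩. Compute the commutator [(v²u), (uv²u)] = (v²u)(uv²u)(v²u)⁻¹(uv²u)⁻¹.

[(v²u), (uv²u)] = (v²u)·(uv²u)·(v²u)⁻¹·(uv²u)⁻¹.
  (v²u) · (uv²u) = u²
  (u²) · (u²v) = uv
  (uv) · (uv²u) = u²v²

Answer: u²v²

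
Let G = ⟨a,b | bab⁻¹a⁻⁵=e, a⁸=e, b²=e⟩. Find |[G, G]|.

G' = [G, G] is generated by all commutators. The generator-pair commutators are: [a, b] = a⁴.
The subgroup they normally generate is {e, a⁴}, of order 2.
Check: |G/G'| = 16/2 = 8 is the order of the abelianisation.

Answer: 2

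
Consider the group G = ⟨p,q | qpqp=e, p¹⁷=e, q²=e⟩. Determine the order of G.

Enumerate words in the generators, reducing via the relations: the distinct elements are
  {e, p, q, pq, p², p³, p⁴, p⁵, p⁶, p⁷, p⁸, p⁹, p²q, p³q, p¹², p¹³, p¹¹, p¹⁰, p¹⁴, p¹⁵, p¹⁶, p⁴q, p⁵q, p⁶q, p⁷q, p⁸q, p⁹q, p¹²q, p¹³q, p¹¹q, p¹⁰q, p¹⁴q, p¹⁵q, p¹⁶q}.
No further products give new elements, so |G| = 34.

Answer: 34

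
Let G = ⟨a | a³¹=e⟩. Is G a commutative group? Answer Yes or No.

G has a single generator, so G is cyclic and hence abelian.

Answer: Yes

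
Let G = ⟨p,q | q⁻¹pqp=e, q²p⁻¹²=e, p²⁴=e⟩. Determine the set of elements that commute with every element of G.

An element z ∈ Z(G) iff z commutes with every generator.
For example p¹² is central: (p¹²)·p = p¹³ = p·(p¹²); (p¹²)·q = q⁻¹ = q·(p¹²).
Whereas p ∉ Z(G) since p·q = pq ≠ p¹¹q⁻¹ = q·p.
Checking each of the 48 elements this way gives Z(G) = {e, p¹²}, of order 2.

Answer: {e, p¹²}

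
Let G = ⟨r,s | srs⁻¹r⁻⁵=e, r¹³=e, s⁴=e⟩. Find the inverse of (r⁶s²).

The order of (r⁶s²) is 2 (smallest k with (r⁶s²)ᵏ = e), so (r⁶s²)⁻¹ = (r⁶s²)¹ = r⁶s².
Check: (r⁶s²) · (r⁶s²) → (r⁶s²) · r⁶ = s²;   (s²) · s² = e, giving e as required.

Answer: r⁶s²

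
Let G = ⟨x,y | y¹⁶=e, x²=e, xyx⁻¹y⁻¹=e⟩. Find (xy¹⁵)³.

Compute successive powers of (xy¹⁵), reducing at each step:
  (xy¹⁵)²: (xy¹⁵) · x = y¹⁵;   (y¹⁵) · y¹⁵ = y¹⁴
  (xy¹⁵)³: (y¹⁴) · x = xy¹⁴;   (xy¹⁴) · y¹⁵ = xy¹³

Answer: xy¹³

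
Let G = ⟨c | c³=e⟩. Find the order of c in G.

Compute successive powers until reaching e:
  c¹ = c, c² = c², c³ = e.
The smallest positive k with cᵏ = e is 3.

Answer: 3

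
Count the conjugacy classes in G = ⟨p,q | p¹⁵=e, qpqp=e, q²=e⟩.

The conjugacy classes (representative and size) are:
  [e] (size 1), [p¹⁴] (size 2), [p²] (size 2), [p³] (size 2), [p⁴] (size 2), [p¹⁰] (size 2), [p⁹] (size 2), [p⁷] (size 2), [p¹³q] (size 15).
Class equation: 1 + 2 + 2 + 2 + 2 + 2 + 2 + 2 + 15 = 30 = |G|. So G has 9 conjugacy classes.

Answer: 9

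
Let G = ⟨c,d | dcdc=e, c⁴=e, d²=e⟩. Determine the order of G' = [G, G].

G' = [G, G] is generated by all commutators. The generator-pair commutators are: [c, d] = c².
The subgroup they normally generate is {e, c²}, of order 2.
Check: |G/G'| = 8/2 = 4 is the order of the abelianisation.

Answer: 2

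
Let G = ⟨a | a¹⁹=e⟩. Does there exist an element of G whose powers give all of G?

|G| = 19. The element a has order 19 (its powers give 19 distinct elements), so ⟨a⟩ = G and G is cyclic.

Answer: Yes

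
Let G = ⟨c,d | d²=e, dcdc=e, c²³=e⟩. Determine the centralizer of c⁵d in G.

⟨c⁵d⟩ ⊆ C_G(c⁵d) since powers of c⁵d commute with c⁵d; so |C_G(c⁵d)| ≥ |⟨c⁵d⟩| = 2.
By orbit–stabilizer, |C_G(c⁵d)| = |G| / |conj. class of c⁵d| = 46 / 23 = 2.
The 2 elements commuting with c⁵d are {e, c⁵d}.

Answer: {e, c⁵d}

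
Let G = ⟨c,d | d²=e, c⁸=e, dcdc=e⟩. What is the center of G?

An element z ∈ Z(G) iff z commutes with every generator.
For example c⁴ is central: (c⁴)·c = c⁵ = c·(c⁴); (c⁴)·d = c⁴d = d·(c⁴).
Whereas c ∉ Z(G) since c·d = cd ≠ c⁷d = d·c.
Checking each of the 16 elements this way gives Z(G) = {e, c⁴}, of order 2.

Answer: {e, c⁴}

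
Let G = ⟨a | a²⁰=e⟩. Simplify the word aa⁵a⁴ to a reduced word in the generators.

Multiply left to right, reducing at each step:
  a · a⁵ = a⁶
  (a⁶) · a⁴ = a¹⁰

Answer: a¹⁰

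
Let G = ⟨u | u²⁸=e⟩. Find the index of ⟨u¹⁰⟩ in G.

First find ord(u¹⁰) by computing successive powers:
  (u¹⁰)¹ = u¹⁰, (u¹⁰)² = u²⁰, (u¹⁰)³ = u², (u¹⁰)⁴ = u¹², (u¹⁰)⁵ = u²², (u¹⁰)⁶ = u⁴, (u¹⁰)⁷ = u¹⁴, (u¹⁰)⁸ = u²⁴, (u¹⁰)⁹ = u⁶, (u¹⁰)¹⁰ = u¹⁶, (u¹⁰)¹¹ = u²⁶, (u¹⁰)¹² = u⁸, (u¹⁰)¹³ = u¹⁸, (u¹⁰)¹⁴ = e.
So |⟨u¹⁰⟩| = ord(u¹⁰) = 14. With |G| = 28, by Lagrange [G : ⟨u¹⁰⟩] = 28/14 = 2.

Answer: 2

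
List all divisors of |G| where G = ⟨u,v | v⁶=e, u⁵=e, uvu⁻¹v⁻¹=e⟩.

|G| = 30 = 2 · 3 · 5. By Lagrange's theorem the order of any subgroup divides 30; the divisors of 30 are 1, 2, 3, 5, 6, 10, 15, 30.

Answer: 1, 2, 3, 5, 6, 10, 15, 30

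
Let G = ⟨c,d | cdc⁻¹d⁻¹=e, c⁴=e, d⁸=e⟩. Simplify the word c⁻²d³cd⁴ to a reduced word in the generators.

Multiply left to right, reducing at each step:
  (c²) · d³ = c²d³
  (c²d³) · c = c³d³
  (c³d³) · d⁴ = c³d⁷

Answer: c³d⁷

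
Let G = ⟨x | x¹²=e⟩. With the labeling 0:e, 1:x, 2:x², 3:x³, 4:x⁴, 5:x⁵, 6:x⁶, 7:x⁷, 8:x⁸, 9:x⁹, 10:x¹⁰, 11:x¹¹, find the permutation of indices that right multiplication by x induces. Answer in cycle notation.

(0 1 2 3 4 5 6 7 8 9 10 11)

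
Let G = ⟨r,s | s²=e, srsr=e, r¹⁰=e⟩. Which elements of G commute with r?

⟨r⟩ ⊆ C_G(r) since powers of r commute with r; so |C_G(r)| ≥ |⟨r⟩| = 10.
By orbit–stabilizer, |C_G(r)| = |G| / |conj. class of r| = 20 / 2 = 10.
The 10 elements commuting with r are {e, r, r², r³, r⁴, r⁵, r⁶, r⁷, r⁸, r⁹}.

Answer: {e, r, r², r³, r⁴, r⁵, r⁶, r⁷, r⁸, r⁹}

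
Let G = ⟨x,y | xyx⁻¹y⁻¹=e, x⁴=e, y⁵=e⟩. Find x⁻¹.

The order of x is 4 (smallest k with xᵏ = e), so x⁻¹ = x³ = x³.
Check: x · (x³) → x · x³ = e, giving e as required.

Answer: x³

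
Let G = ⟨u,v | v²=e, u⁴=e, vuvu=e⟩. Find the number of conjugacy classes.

The conjugacy classes (representative and size) are:
  [e] (size 1), [u] (size 2), [u²] (size 1), [u²v] (size 2), [u³v] (size 2).
Class equation: 1 + 2 + 1 + 2 + 2 = 8 = |G|. So G has 5 conjugacy classes.

Answer: 5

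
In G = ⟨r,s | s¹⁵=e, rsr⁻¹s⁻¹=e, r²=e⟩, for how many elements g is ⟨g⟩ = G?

G is cyclic of order 30. An element generates G iff its order is 30, and a cyclic group of order 30 has exactly φ(30) = 8 such elements.

Answer: 8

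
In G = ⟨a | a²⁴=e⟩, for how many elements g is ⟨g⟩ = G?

G is cyclic of order 24. An element generates G iff its order is 24, and a cyclic group of order 24 has exactly φ(24) = 8 such elements.

Answer: 8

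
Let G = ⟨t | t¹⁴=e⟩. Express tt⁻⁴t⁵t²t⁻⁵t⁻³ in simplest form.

Multiply left to right, reducing at each step:
  t · t⁻⁴ = t¹¹
  (t¹¹) · t⁵ = t²
  (t²) · t² = t⁴
  (t⁴) · t⁻⁵ = t¹³
  (t¹³) · t⁻³ = t¹⁰

Answer: t¹⁰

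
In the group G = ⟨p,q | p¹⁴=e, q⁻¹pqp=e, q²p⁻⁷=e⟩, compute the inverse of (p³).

The order of (p³) is 14 (smallest k with (p³)ᵏ = e), so (p³)⁻¹ = (p³)¹³ = p¹¹.
Check: (p³) · (p¹¹) → (p³) · p¹¹ = e, giving e as required.

Answer: p¹¹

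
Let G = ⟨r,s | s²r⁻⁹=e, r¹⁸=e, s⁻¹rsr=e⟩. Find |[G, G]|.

G' = [G, G] is generated by all commutators. The generator-pair commutators are: [r, s] = r².
The subgroup they normally generate is {e, r², r⁴, r⁶, r⁸, r¹⁰, r¹², r¹⁴, r¹⁶}, of order 9.
Check: |G/G'| = 36/9 = 4 is the order of the abelianisation.

Answer: 9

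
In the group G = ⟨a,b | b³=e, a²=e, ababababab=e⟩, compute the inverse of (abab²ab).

The order of (abab²ab) is 3 (smallest k with (abab²ab)ᵏ = e), so (abab²ab)⁻¹ = (abab²ab)² = b²abab²a.
Check: (abab²ab) · (b²abab²a) → (abab²ab) · b² = abab²a;   (abab²a) · a = abab²;   (abab²) · b = aba;   (aba) · a = ab;   (ab) · b² = a;   a · a = e, giving e as required.

Answer: b²abab²a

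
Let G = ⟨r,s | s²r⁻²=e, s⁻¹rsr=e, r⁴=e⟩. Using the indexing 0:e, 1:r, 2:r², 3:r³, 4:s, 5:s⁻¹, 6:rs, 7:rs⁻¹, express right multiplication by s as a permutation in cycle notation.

(0 4 2 5)(1 6 3 7)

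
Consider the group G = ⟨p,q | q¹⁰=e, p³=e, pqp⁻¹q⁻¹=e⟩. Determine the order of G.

Enumerate words in the generators, reducing via the relations: the distinct elements are
  {e, p, q, pq, p², q², q³, q⁴, q⁵, q⁶, q⁷, q⁸, q⁹, pq², pq³, pq⁴, pq⁵, pq⁶, pq⁷, pq⁸, pq⁹, p²q, p²q², p²q³, p²q⁴, p²q⁵, p²q⁶, p²q⁷, p²q⁸, p²q⁹}.
No further products give new elements, so |G| = 30.

Answer: 30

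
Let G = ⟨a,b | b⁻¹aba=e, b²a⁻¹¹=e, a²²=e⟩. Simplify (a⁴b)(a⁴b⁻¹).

Compute (a⁴b) · (a⁴b⁻¹) by multiplying left to right and reducing via the relations at each step:
  (a⁴b) · a⁴ = b
  b · b⁻¹ = e

Answer: e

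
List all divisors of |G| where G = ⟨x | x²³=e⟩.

|G| = 23 = 23. By Lagrange's theorem the order of any subgroup divides 23; the divisors of 23 are 1, 23.

Answer: 1, 23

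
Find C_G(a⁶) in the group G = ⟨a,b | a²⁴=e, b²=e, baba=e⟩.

⟨a⁶⟩ ⊆ C_G(a⁶) since powers of a⁶ commute with a⁶; so |C_G(a⁶)| ≥ |⟨a⁶⟩| = 4.
By orbit–stabilizer, |C_G(a⁶)| = |G| / |conj. class of a⁶| = 48 / 2 = 24.
The 24 elements commuting with a⁶ are {e, a, a², a³, a⁴, a⁵, a⁶, a⁷, a⁸, a⁹, a¹⁰, a¹¹, a¹², a¹³, a¹⁴, a¹⁵, a¹⁶, a¹⁷, a¹⁸, a¹⁹, a²⁰, a²¹, a²², a²³}.

Answer: {e, a, a², a³, a⁴, a⁵, a⁶, a⁷, a⁸, a⁹, a¹⁰, a¹¹, a¹², a¹³, a¹⁴, a¹⁵, a¹⁶, a¹⁷, a¹⁸, a¹⁹, a²⁰, a²¹, a²², a²³}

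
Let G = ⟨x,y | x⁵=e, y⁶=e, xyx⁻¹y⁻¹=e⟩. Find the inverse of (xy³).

The order of (xy³) is 10 (smallest k with (xy³)ᵏ = e), so (xy³)⁻¹ = (xy³)⁹ = x⁴y³.
Check: (xy³) · (x⁴y³) → (xy³) · x⁴ = y³;   (y³) · y³ = e, giving e as required.

Answer: x⁴y³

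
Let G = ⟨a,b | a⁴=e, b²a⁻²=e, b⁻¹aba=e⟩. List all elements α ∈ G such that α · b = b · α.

⟨b⟩ ⊆ C_G(b) since powers of b commute with b; so |C_G(b)| ≥ |⟨b⟩| = 4.
By orbit–stabilizer, |C_G(b)| = |G| / |conj. class of b| = 8 / 2 = 4.
The 4 elements commuting with b are {e, a², b, b⁻¹}.

Answer: {e, a², b, b⁻¹}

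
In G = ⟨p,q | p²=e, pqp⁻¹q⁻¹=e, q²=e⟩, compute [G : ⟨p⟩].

First find ord(p) by computing successive powers:
  p¹ = p, p² = e.
So |⟨p⟩| = ord(p) = 2. With |G| = 4, by Lagrange [G : ⟨p⟩] = 4/2 = 2.

Answer: 2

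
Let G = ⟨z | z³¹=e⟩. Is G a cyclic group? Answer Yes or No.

|G| = 31. The element z has order 31 (its powers give 31 distinct elements), so ⟨z⟩ = G and G is cyclic.

Answer: Yes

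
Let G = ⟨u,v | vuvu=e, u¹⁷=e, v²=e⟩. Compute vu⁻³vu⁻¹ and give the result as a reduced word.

Multiply left to right, reducing at each step:
  v · u⁻³ = u³v
  (u³v) · v = u³
  (u³) · u⁻¹ = u²

Answer: u²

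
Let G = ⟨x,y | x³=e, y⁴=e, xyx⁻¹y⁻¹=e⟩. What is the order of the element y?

Compute successive powers until reaching e:
  y¹ = y, y² = y², y³ = y³, y⁴ = e.
The smallest positive k with yᵏ = e is 4.

Answer: 4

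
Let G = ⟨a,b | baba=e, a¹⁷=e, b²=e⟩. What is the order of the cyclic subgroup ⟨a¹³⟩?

|⟨a¹³⟩| equals the order of a¹³. Compute successive powers until reaching e:
  (a¹³)¹ = a¹³, (a¹³)² = a⁹, (a¹³)³ = a⁵, (a¹³)⁴ = a, (a¹³)⁵ = a¹⁴, (a¹³)⁶ = a¹⁰, (a¹³)⁷ = a⁶, (a¹³)⁸ = a², (a¹³)⁹ = a¹⁵, (a¹³)¹⁰ = a¹¹, (a¹³)¹¹ = a⁷, (a¹³)¹² = a³, (a¹³)¹³ = a¹⁶, (a¹³)¹⁴ = a¹², (a¹³)¹⁵ = a⁸, (a¹³)¹⁶ = a⁴, (a¹³)¹⁷ = e.
The smallest positive k with (a¹³)ᵏ = e is 17, so |⟨a¹³⟩| = 17.

Answer: 17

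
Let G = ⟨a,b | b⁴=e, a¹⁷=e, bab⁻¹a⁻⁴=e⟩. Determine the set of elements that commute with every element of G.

An element z ∈ Z(G) iff z commutes with every generator.
For example e is central: e·a = a = a·e; e·b = b = b·e.
Whereas a ∉ Z(G) since a·b = ab ≠ a⁴b = b·a.
Checking each of the 68 elements this way gives Z(G) = {e}, of order 1.

Answer: {e}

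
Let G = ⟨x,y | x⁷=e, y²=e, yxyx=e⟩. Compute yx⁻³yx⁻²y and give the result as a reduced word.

Multiply left to right, reducing at each step:
  y · x⁻³ = x³y
  (x³y) · y = x³
  (x³) · x⁻² = x
  x · y = xy

Answer: xy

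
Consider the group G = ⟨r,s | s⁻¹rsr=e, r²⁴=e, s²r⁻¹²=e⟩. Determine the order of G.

Enumerate words in the generators, reducing via the relations: the distinct elements are
  {e, r, s, rs, r², r³, r⁴, r⁵, r⁶, r⁷, r⁸, r⁹, r²s, r²², r²³, r²¹, r²⁰, r³s, r¹², r¹³, r¹¹, r¹⁰, r¹⁴, r¹⁵, r¹⁶, r¹⁷, r¹⁸, r¹⁹, r⁴s, r⁵s, r⁶s, r⁷s, r⁸s, r⁹s, s⁻¹, rs⁻¹, r¹¹s, r¹⁰s, r²s⁻¹, r³s⁻¹, r⁴s⁻¹, r⁵s⁻¹, r⁶s⁻¹, r⁷s⁻¹, r⁸s⁻¹, r⁹s⁻¹, r¹¹s⁻¹, r¹⁰s⁻¹}.
No further products give new elements, so |G| = 48.

Answer: 48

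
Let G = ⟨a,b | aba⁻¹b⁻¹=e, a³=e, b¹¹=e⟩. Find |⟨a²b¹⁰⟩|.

|⟨a²b¹⁰⟩| equals the order of a²b¹⁰. Compute successive powers until reaching e:
  (a²b¹⁰)¹ = a²b¹⁰, (a²b¹⁰)² = ab⁹, (a²b¹⁰)³ = b⁸, (a²b¹⁰)⁴ = a²b⁷, (a²b¹⁰)⁵ = ab⁶, (a²b¹⁰)⁶ = b⁵, (a²b¹⁰)⁷ = a²b⁴, (a²b¹⁰)⁸ = ab³, (a²b¹⁰)⁹ = b², (a²b¹⁰)¹⁰ = a²b, (a²b¹⁰)¹¹ = a, (a²b¹⁰)¹² = b¹⁰, (a²b¹⁰)¹³ = a²b⁹, (a²b¹⁰)¹⁴ = ab⁸, (a²b¹⁰)¹⁵ = b⁷, (a²b¹⁰)¹⁶ = a²b⁶, (a²b¹⁰)¹⁷ = ab⁵, (a²b¹⁰)¹⁸ = b⁴, (a²b¹⁰)¹⁹ = a²b³, (a²b¹⁰)²⁰ = ab², (a²b¹⁰)²¹ = b, (a²b¹⁰)²² = a², (a²b¹⁰)²³ = ab¹⁰, (a²b¹⁰)²⁴ = b⁹, (a²b¹⁰)²⁵ = a²b⁸, (a²b¹⁰)²⁶ = ab⁷, (a²b¹⁰)²⁷ = b⁶, (a²b¹⁰)²⁸ = a²b⁵, (a²b¹⁰)²⁹ = ab⁴, (a²b¹⁰)³⁰ = b³, (a²b¹⁰)³¹ = a²b², (a²b¹⁰)³² = ab, (a²b¹⁰)³³ = e.
The smallest positive k with (a²b¹⁰)ᵏ = e is 33, so |⟨a²b¹⁰⟩| = 33.

Answer: 33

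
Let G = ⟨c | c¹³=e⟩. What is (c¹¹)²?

Compute successive powers of (c¹¹), reducing at each step:
  (c¹¹)²: (c¹¹) · c¹¹ = c⁹

Answer: c⁹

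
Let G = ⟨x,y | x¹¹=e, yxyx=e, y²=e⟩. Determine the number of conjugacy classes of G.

The conjugacy classes (representative and size) are:
  [e] (size 1), [x¹⁰] (size 2), [x²] (size 2), [x³] (size 2), [x⁷] (size 2), [x⁶] (size 2), [x²y] (size 11).
Class equation: 1 + 2 + 2 + 2 + 2 + 2 + 11 = 22 = |G|. So G has 7 conjugacy classes.

Answer: 7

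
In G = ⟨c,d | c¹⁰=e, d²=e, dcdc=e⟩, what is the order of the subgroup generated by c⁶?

|⟨c⁶⟩| equals the order of c⁶. Compute successive powers until reaching e:
  (c⁶)¹ = c⁶, (c⁶)² = c², (c⁶)³ = c⁸, (c⁶)⁴ = c⁴, (c⁶)⁵ = e.
The smallest positive k with (c⁶)ᵏ = e is 5, so |⟨c⁶⟩| = 5.

Answer: 5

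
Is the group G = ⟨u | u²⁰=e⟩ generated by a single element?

|G| = 20. The element u has order 20 (its powers give 20 distinct elements), so ⟨u⟩ = G and G is cyclic.

Answer: Yes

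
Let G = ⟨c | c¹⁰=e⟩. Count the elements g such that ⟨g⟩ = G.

G is cyclic of order 10. An element generates G iff its order is 10, and a cyclic group of order 10 has exactly φ(10) = 4 such elements.

Answer: 4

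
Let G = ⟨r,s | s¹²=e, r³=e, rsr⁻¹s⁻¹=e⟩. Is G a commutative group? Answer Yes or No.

Each pair of generators commutes: r·s = rs = s·r. Since the generators pairwise commute, every element of G commutes with every other, so G is abelian.

Answer: Yes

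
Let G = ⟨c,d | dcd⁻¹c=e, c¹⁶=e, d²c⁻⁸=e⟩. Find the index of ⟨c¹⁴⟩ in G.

First find ord(c¹⁴) by computing successive powers:
  (c¹⁴)¹ = c¹⁴, (c¹⁴)² = c¹², (c¹⁴)³ = c¹⁰, (c¹⁴)⁴ = c⁸, (c¹⁴)⁵ = c⁶, (c¹⁴)⁶ = c⁴, (c¹⁴)⁷ = c², (c¹⁴)⁸ = e.
So |⟨c¹⁴⟩| = ord(c¹⁴) = 8. With |G| = 32, by Lagrange [G : ⟨c¹⁴⟩] = 32/8 = 4.

Answer: 4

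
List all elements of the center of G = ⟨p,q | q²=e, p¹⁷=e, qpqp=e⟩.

An element z ∈ Z(G) iff z commutes with every generator.
For example e is central: e·p = p = p·e; e·q = q = q·e.
Whereas p ∉ Z(G) since p·q = pq ≠ p¹⁶q = q·p.
Checking each of the 34 elements this way gives Z(G) = {e}, of order 1.

Answer: {e}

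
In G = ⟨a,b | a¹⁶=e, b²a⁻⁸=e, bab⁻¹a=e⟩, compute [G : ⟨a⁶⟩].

First find ord(a⁶) by computing successive powers:
  (a⁶)¹ = a⁶, (a⁶)² = a¹², (a⁶)³ = a², (a⁶)⁴ = a⁸, (a⁶)⁵ = a¹⁴, (a⁶)⁶ = a⁴, (a⁶)⁷ = a¹⁰, (a⁶)⁸ = e.
So |⟨a⁶⟩| = ord(a⁶) = 8. With |G| = 32, by Lagrange [G : ⟨a⁶⟩] = 32/8 = 4.

Answer: 4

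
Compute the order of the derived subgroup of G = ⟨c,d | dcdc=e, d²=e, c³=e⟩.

G' = [G, G] is generated by all commutators. The generator-pair commutators are: [c, d] = c².
The subgroup they normally generate is {e, c, c²}, of order 3.
Check: |G/G'| = 6/3 = 2 is the order of the abelianisation.

Answer: 3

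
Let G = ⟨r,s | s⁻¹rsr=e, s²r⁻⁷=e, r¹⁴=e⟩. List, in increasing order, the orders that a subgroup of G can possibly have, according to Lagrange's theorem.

|G| = 28 = 2² · 7. By Lagrange's theorem the order of any subgroup divides 28; the divisors of 28 are 1, 2, 4, 7, 14, 28.

Answer: 1, 2, 4, 7, 14, 28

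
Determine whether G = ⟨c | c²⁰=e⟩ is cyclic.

|G| = 20. The element c has order 20 (its powers give 20 distinct elements), so ⟨c⟩ = G and G is cyclic.

Answer: Yes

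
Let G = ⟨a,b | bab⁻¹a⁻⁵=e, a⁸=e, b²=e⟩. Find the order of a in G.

Compute successive powers until reaching e:
  a¹ = a, a² = a², a³ = a³, a⁴ = a⁴, a⁵ = a⁵, a⁶ = a⁶, a⁷ = a⁷, a⁸ = e.
The smallest positive k with aᵏ = e is 8.

Answer: 8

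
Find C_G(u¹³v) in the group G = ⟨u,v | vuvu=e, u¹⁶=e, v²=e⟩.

⟨u¹³v⟩ ⊆ C_G(u¹³v) since powers of u¹³v commute with u¹³v; so |C_G(u¹³v)| ≥ |⟨u¹³v⟩| = 2.
By orbit–stabilizer, |C_G(u¹³v)| = |G| / |conj. class of u¹³v| = 32 / 8 = 4.
The 4 elements commuting with u¹³v are {e, u⁸, u⁵v, u¹³v}.

Answer: {e, u⁸, u⁵v, u¹³v}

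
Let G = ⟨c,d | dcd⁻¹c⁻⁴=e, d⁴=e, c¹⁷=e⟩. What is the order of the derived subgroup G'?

G' = [G, G] is generated by all commutators. The generator-pair commutators are: [c, d] = c¹⁴.
The subgroup they normally generate is {e, c, c², c³, c⁴, c⁵, c⁶, c⁷, c⁸, c⁹, c¹⁰, c¹¹, c¹², c¹³, c¹⁴, c¹⁵, c¹⁶}, of order 17.
Check: |G/G'| = 68/17 = 4 is the order of the abelianisation.

Answer: 17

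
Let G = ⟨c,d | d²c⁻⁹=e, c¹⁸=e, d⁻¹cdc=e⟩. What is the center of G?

An element z ∈ Z(G) iff z commutes with every generator.
For example c⁹ is central: (c⁹)·c = c¹⁰ = c·(c⁹); (c⁹)·d = d⁻¹ = d·(c⁹).
Whereas c ∉ Z(G) since c·d = cd ≠ c⁸d⁻¹ = d·c.
Checking each of the 36 elements this way gives Z(G) = {e, c⁹}, of order 2.

Answer: {e, c⁹}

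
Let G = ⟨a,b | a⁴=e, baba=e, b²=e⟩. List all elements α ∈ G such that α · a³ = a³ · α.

⟨a³⟩ ⊆ C_G(a³) since powers of a³ commute with a³; so |C_G(a³)| ≥ |⟨a³⟩| = 4.
By orbit–stabilizer, |C_G(a³)| = |G| / |conj. class of a³| = 8 / 2 = 4.
The 4 elements commuting with a³ are {e, a, a², a³}.

Answer: {e, a, a², a³}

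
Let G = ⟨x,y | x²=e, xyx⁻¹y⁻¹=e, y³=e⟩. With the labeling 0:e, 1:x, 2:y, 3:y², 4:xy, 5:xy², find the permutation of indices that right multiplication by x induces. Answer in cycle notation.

(0 1)(2 4)(3 5)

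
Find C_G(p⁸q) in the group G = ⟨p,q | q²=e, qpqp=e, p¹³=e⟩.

⟨p⁸q⟩ ⊆ C_G(p⁸q) since powers of p⁸q commute with p⁸q; so |C_G(p⁸q)| ≥ |⟨p⁸q⟩| = 2.
By orbit–stabilizer, |C_G(p⁸q)| = |G| / |conj. class of p⁸q| = 26 / 13 = 2.
The 2 elements commuting with p⁸q are {e, p⁸q}.

Answer: {e, p⁸q}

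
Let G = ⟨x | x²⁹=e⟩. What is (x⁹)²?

Compute successive powers of (x⁹), reducing at each step:
  (x⁹)²: (x⁹) · x⁹ = x¹⁸

Answer: x¹⁸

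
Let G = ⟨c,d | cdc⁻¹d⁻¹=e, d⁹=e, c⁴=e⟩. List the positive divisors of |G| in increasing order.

|G| = 36 = 2² · 3². By Lagrange's theorem the order of any subgroup divides 36; the divisors of 36 are 1, 2, 3, 4, 6, 9, 12, 18, 36.

Answer: 1, 2, 3, 4, 6, 9, 12, 18, 36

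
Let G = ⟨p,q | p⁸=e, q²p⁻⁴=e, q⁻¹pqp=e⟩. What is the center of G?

An element z ∈ Z(G) iff z commutes with every generator.
For example p⁴ is central: (p⁴)·p = p⁵ = p·(p⁴); (p⁴)·q = q⁻¹ = q·(p⁴).
Whereas p ∉ Z(G) since p·q = pq ≠ p³q⁻¹ = q·p.
Checking each of the 16 elements this way gives Z(G) = {e, p⁴}, of order 2.

Answer: {e, p⁴}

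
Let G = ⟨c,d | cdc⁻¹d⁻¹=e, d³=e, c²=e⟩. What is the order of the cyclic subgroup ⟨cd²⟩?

|⟨cd²⟩| equals the order of cd². Compute successive powers until reaching e:
  (cd²)¹ = cd², (cd²)² = d, (cd²)³ = c, (cd²)⁴ = d², (cd²)⁵ = cd, (cd²)⁶ = e.
The smallest positive k with (cd²)ᵏ = e is 6, so |⟨cd²⟩| = 6.

Answer: 6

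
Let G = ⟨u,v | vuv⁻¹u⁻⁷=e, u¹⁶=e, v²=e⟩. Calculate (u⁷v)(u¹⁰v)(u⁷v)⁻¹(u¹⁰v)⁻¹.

[(u⁷v), (u¹⁰v)] = (u⁷v)·(u¹⁰v)·(u⁷v)⁻¹·(u¹⁰v)⁻¹.
  (u⁷v) · (u¹⁰v) = u¹³
  (u¹³) · (u¹⁵v) = u¹²v
  (u¹²v) · (u¹⁰v) = u²

Answer: u²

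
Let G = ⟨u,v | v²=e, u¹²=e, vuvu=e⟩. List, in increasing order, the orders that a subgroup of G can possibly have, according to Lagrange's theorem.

|G| = 24 = 2³ · 3. By Lagrange's theorem the order of any subgroup divides 24; the divisors of 24 are 1, 2, 3, 4, 6, 8, 12, 24.

Answer: 1, 2, 3, 4, 6, 8, 12, 24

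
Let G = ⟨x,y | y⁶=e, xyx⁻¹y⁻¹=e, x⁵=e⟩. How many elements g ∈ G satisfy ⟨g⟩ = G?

G is cyclic of order 30. An element generates G iff its order is 30, and a cyclic group of order 30 has exactly φ(30) = 8 such elements.

Answer: 8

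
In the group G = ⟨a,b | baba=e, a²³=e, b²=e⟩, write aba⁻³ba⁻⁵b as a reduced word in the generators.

Multiply left to right, reducing at each step:
  a · b = ab
  (ab) · a⁻³ = a⁴b
  (a⁴b) · b = a⁴
  (a⁴) · a⁻⁵ = a²²
  (a²²) · b = a²²b

Answer: a²²b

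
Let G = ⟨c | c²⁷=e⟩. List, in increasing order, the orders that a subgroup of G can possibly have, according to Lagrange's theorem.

|G| = 27 = 3³. By Lagrange's theorem the order of any subgroup divides 27; the divisors of 27 are 1, 3, 9, 27.

Answer: 1, 3, 9, 27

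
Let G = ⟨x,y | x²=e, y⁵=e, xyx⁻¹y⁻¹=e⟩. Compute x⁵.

Compute successive powers of x, reducing at each step:
  x²: x · x = e
  x³: e · x = x
  x⁴: x · x = e
  x⁵: e · x = x

Answer: x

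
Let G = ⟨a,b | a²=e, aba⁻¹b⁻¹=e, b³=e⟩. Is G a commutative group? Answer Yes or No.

Each pair of generators commutes: a·b = ab = b·a. Since the generators pairwise commute, every element of G commutes with every other, so G is abelian.

Answer: Yes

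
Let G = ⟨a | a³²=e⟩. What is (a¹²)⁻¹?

The order of (a¹²) is 8 (smallest k with (a¹²)ᵏ = e), so (a¹²)⁻¹ = (a¹²)⁷ = a²⁰.
Check: (a¹²) · (a²⁰) → (a¹²) · a²⁰ = e, giving e as required.

Answer: a²⁰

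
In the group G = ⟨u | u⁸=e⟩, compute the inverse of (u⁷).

The order of (u⁷) is 8 (smallest k with (u⁷)ᵏ = e), so (u⁷)⁻¹ = (u⁷)⁷ = u.
Check: (u⁷) · u → (u⁷) · u = e, giving e as required.

Answer: u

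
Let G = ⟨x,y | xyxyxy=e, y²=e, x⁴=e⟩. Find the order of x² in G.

Compute successive powers until reaching e:
  (x²)¹ = x², (x²)² = e.
The smallest positive k with (x²)ᵏ = e is 2.

Answer: 2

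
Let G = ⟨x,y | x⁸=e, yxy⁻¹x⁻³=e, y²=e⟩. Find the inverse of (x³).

The order of (x³) is 8 (smallest k with (x³)ᵏ = e), so (x³)⁻¹ = (x³)⁷ = x⁵.
Check: (x³) · (x⁵) → (x³) · x⁵ = e, giving e as required.

Answer: x⁵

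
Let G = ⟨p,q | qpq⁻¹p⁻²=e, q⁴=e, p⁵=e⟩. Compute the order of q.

Compute successive powers until reaching e:
  q¹ = q, q² = q², q³ = q³, q⁴ = e.
The smallest positive k with qᵏ = e is 4.

Answer: 4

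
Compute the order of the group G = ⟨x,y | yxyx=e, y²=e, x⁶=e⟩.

Enumerate words in the generators, reducing via the relations: the distinct elements are
  {e, x, y, xy, x², x³, x⁴, x⁵, x²y, x³y, x⁴y, x⁵y}.
No further products give new elements, so |G| = 12.

Answer: 12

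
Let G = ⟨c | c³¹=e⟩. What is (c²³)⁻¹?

The order of (c²³) is 31 (smallest k with (c²³)ᵏ = e), so (c²³)⁻¹ = (c²³)³⁰ = c⁸.
Check: (c²³) · (c⁸) → (c²³) · c⁸ = e, giving e as required.

Answer: c⁸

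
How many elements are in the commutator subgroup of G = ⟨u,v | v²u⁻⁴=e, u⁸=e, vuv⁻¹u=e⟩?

G' = [G, G] is generated by all commutators. The generator-pair commutators are: [u, v] = u².
The subgroup they normally generate is {e, u², u⁴, u⁶}, of order 4.
Check: |G/G'| = 16/4 = 4 is the order of the abelianisation.

Answer: 4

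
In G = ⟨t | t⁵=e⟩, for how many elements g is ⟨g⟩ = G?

G is cyclic of order 5. An element generates G iff its order is 5, and a cyclic group of order 5 has exactly φ(5) = 4 such elements.

Answer: 4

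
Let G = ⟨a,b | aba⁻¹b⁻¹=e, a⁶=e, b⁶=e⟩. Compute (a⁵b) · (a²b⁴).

Compute (a⁵b) · (a²b⁴) by multiplying left to right and reducing via the relations at each step:
  (a⁵b) · a² = ab
  (ab) · b⁴ = ab⁵

Answer: ab⁵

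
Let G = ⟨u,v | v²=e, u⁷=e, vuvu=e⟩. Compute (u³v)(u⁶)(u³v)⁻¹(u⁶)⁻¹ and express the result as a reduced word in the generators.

[(u³v), (u⁶)] = (u³v)·(u⁶)·(u³v)⁻¹·(u⁶)⁻¹.
  (u³v) · (u⁶) = u⁴v
  (u⁴v) · (u³v) = u
  u · u = u²

Answer: u²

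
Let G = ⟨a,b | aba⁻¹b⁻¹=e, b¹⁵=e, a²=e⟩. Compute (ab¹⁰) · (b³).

Compute (ab¹⁰) · (b³) by multiplying left to right and reducing via the relations at each step:
  (ab¹⁰) · b³ = ab¹³

Answer: ab¹³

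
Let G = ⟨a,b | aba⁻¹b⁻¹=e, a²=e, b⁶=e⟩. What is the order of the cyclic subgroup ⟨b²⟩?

|⟨b²⟩| equals the order of b². Compute successive powers until reaching e:
  (b²)¹ = b², (b²)² = b⁴, (b²)³ = e.
The smallest positive k with (b²)ᵏ = e is 3, so |⟨b²⟩| = 3.

Answer: 3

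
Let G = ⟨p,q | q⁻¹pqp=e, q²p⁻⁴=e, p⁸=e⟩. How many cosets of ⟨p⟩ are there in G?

First find ord(p) by computing successive powers:
  p¹ = p, p² = p², p³ = p³, p⁴ = p⁴, p⁵ = p⁵, p⁶ = p⁶, p⁷ = p⁷, p⁸ = e.
So |⟨p⟩| = ord(p) = 8. With |G| = 16, by Lagrange [G : ⟨p⟩] = 16/8 = 2.

Answer: 2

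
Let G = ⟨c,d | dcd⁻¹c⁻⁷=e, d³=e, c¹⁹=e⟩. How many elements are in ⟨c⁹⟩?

|⟨c⁹⟩| equals the order of c⁹. Compute successive powers until reaching e:
  (c⁹)¹ = c⁹, (c⁹)² = c¹⁸, (c⁹)³ = c⁸, (c⁹)⁴ = c¹⁷, (c⁹)⁵ = c⁷, (c⁹)⁶ = c¹⁶, (c⁹)⁷ = c⁶, (c⁹)⁸ = c¹⁵, (c⁹)⁹ = c⁵, (c⁹)¹⁰ = c¹⁴, (c⁹)¹¹ = c⁴, (c⁹)¹² = c¹³, (c⁹)¹³ = c³, (c⁹)¹⁴ = c¹², (c⁹)¹⁵ = c², (c⁹)¹⁶ = c¹¹, (c⁹)¹⁷ = c, (c⁹)¹⁸ = c¹⁰, (c⁹)¹⁹ = e.
The smallest positive k with (c⁹)ᵏ = e is 19, so |⟨c⁹⟩| = 19.

Answer: 19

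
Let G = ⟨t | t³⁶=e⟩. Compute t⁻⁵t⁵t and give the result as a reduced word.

Multiply left to right, reducing at each step:
  (t³¹) · t⁵ = e
  e · t = t

Answer: t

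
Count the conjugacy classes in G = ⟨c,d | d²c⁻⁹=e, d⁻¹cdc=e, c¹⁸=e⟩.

The conjugacy classes (representative and size) are:
  [e] (size 1), [c¹⁷] (size 2), [c¹⁶] (size 2), [c³] (size 2), [c¹⁴] (size 2), [c¹³] (size 2), [c¹²] (size 2), [c¹¹] (size 2), [c¹⁰] (size 2), [c⁹] (size 1), [c⁸d] (size 9), [cd] (size 9).
Class equation: 1 + 2 + 2 + 2 + 2 + 2 + 2 + 2 + 2 + 1 + 9 + 9 = 36 = |G|. So G has 12 conjugacy classes.

Answer: 12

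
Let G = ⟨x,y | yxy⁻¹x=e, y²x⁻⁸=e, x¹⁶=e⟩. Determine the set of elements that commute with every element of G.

An element z ∈ Z(G) iff z commutes with every generator.
For example x⁸ is central: (x⁸)·x = x⁹ = x·(x⁸); (x⁸)·y = y⁻¹ = y·(x⁸).
Whereas x ∉ Z(G) since x·y = xy ≠ x⁷y⁻¹ = y·x.
Checking each of the 32 elements this way gives Z(G) = {e, x⁸}, of order 2.

Answer: {e, x⁸}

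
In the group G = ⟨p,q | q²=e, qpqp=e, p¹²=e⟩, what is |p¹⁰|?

Compute successive powers until reaching e:
  (p¹⁰)¹ = p¹⁰, (p¹⁰)² = p⁸, (p¹⁰)³ = p⁶, (p¹⁰)⁴ = p⁴, (p¹⁰)⁵ = p², (p¹⁰)⁶ = e.
The smallest positive k with (p¹⁰)ᵏ = e is 6.

Answer: 6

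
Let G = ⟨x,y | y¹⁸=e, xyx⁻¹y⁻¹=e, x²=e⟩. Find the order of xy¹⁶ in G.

Compute successive powers until reaching e:
  (xy¹⁶)¹ = xy¹⁶, (xy¹⁶)² = y¹⁴, (xy¹⁶)³ = xy¹², (xy¹⁶)⁴ = y¹⁰, (xy¹⁶)⁵ = xy⁸, (xy¹⁶)⁶ = y⁶, (xy¹⁶)⁷ = xy⁴, (xy¹⁶)⁸ = y², (xy¹⁶)⁹ = x, (xy¹⁶)¹⁰ = y¹⁶, (xy¹⁶)¹¹ = xy¹⁴, (xy¹⁶)¹² = y¹², (xy¹⁶)¹³ = xy¹⁰, (xy¹⁶)¹⁴ = y⁸, (xy¹⁶)¹⁵ = xy⁶, (xy¹⁶)¹⁶ = y⁴, (xy¹⁶)¹⁷ = xy², (xy¹⁶)¹⁸ = e.
The smallest positive k with (xy¹⁶)ᵏ = e is 18.

Answer: 18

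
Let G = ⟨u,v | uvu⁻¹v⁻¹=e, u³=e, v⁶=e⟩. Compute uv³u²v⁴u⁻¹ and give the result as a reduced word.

Multiply left to right, reducing at each step:
  u · v³ = uv³
  (uv³) · u² = v³
  (v³) · v⁴ = v
  v · u⁻¹ = u²v

Answer: u²v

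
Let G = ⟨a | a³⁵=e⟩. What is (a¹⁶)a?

Compute (a¹⁶) · a by multiplying left to right and reducing via the relations at each step:
  (a¹⁶) · a = a¹⁷

Answer: a¹⁷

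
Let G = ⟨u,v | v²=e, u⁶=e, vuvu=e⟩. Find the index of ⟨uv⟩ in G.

First find ord(uv) by computing successive powers:
  (uv)¹ = uv, (uv)² = e.
So |⟨uv⟩| = ord(uv) = 2. With |G| = 12, by Lagrange [G : ⟨uv⟩] = 12/2 = 6.

Answer: 6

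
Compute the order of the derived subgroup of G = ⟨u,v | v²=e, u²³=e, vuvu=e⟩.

G' = [G, G] is generated by all commutators. The generator-pair commutators are: [u, v] = u².
The subgroup they normally generate is {e, u, u², u³, u⁴, u⁵, u⁶, u⁷, u⁸, u⁹, u¹⁰, u¹¹, u¹², u¹³, u¹⁴, u¹⁵, u¹⁶, u¹⁷, u¹⁸, u¹⁹, u²⁰, u²¹, u²²}, of order 23.
Check: |G/G'| = 46/23 = 2 is the order of the abelianisation.

Answer: 23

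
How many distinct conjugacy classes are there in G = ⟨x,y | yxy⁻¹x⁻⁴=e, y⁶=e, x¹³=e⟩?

The conjugacy classes (representative and size) are:
  [e] (size 1), [x⁴] (size 6), [x¹¹] (size 6), [x⁷y] (size 13), [x⁸y²] (size 13), [x¹²y³] (size 13), [x⁵y⁴] (size 13), [x¹¹y⁵] (size 13).
Class equation: 1 + 6 + 6 + 13 + 13 + 13 + 13 + 13 = 78 = |G|. So G has 8 conjugacy classes.

Answer: 8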